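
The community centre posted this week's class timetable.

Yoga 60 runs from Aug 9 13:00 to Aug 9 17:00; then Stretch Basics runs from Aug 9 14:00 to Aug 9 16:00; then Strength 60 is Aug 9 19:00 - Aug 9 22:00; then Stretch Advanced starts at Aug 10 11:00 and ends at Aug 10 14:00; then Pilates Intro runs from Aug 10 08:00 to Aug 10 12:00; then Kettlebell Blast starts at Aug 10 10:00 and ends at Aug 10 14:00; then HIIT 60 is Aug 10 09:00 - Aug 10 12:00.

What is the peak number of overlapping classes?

4

Sort all start/end points and keep a running count:
Aug 9 13:00 start Yoga 60 → 1
Aug 9 14:00 start Stretch Basics → 2
Aug 9 16:00 end Stretch Basics → 1
Aug 9 17:00 end Yoga 60 → 0
Aug 9 19:00 start Strength 60 → 1
Aug 9 22:00 end Strength 60 → 0
Aug 10 08:00 start Pilates Intro → 1
Aug 10 09:00 start HIIT 60 → 2
Aug 10 10:00 start Kettlebell Blast → 3
Aug 10 11:00 start Stretch Advanced → 4
Aug 10 12:00 end HIIT 60 → 3
Aug 10 12:00 end Pilates Intro → 2
Aug 10 14:00 end Kettlebell Blast → 1
Aug 10 14:00 end Stretch Advanced → 0
Peak is 4, at Aug 10 11:00 (HIIT 60, Kettlebell Blast, Pilates Intro, Stretch Advanced).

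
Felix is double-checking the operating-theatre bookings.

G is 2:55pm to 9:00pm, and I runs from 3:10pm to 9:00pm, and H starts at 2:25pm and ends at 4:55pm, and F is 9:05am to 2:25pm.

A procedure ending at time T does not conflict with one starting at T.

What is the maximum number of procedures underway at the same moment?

Sort all start/end points and keep a running count:
9:05am start F → 1
2:25pm end F → 0
2:25pm start H → 1
2:55pm start G → 2
3:10pm start I → 3
4:55pm end H → 2
9:00pm end G → 1
9:00pm end I → 0
Peak is 3, at 3:10pm (G, H, I).

3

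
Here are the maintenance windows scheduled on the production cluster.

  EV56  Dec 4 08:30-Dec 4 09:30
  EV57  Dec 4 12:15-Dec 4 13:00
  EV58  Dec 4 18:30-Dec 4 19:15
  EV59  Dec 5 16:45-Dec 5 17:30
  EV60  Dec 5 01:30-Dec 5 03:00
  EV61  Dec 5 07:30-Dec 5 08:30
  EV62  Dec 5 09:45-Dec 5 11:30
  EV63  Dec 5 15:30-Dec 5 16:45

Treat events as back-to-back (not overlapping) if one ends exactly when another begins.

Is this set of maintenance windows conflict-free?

Sorted by start: EV56, EV57, EV58, EV60, EV61, EV62, EV63, EV59.
EV57 starts after EV56 ends, so EV56 has no further overlaps.
EV58 starts after EV57 ends, so EV57 has no further overlaps.
EV60 starts after EV58 ends, so EV58 has no further overlaps.
EV61 starts after EV60 ends, so EV60 has no further overlaps.
EV62 starts after EV61 ends, so EV61 has no further overlaps.
EV63 starts after EV62 ends, so EV62 has no further overlaps.
EV59 starts exactly when EV63 ends (back-to-back, no overlap).
Every pair is clear; the schedule has no overlaps.

Yes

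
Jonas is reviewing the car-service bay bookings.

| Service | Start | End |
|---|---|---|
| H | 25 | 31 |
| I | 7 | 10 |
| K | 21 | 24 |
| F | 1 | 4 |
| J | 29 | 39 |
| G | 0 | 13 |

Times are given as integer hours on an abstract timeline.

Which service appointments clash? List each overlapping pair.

F & G, G & I, H & J

Sorted by start: G, F, I, K, H, J.
F starts before G ends → G and F overlap.
I starts before G ends → G and I overlap.
K starts after G ends, so nothing later overlaps G either.
I starts after F ends, so nothing later overlaps F either.
K starts after I ends, so nothing later overlaps I either.
H starts after K ends, so nothing later overlaps K either.
J starts before H ends → H and J overlap.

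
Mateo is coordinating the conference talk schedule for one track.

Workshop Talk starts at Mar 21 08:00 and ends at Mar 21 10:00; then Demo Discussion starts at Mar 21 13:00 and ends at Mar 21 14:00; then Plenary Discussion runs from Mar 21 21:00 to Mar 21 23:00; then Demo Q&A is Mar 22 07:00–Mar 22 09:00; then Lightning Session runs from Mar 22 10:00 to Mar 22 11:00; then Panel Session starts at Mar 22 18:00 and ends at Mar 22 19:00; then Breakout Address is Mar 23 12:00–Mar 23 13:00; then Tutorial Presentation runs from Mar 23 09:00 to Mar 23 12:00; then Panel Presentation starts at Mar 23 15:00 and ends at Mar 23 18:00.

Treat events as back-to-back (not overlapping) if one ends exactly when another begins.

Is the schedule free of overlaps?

Sorted by start: Workshop Talk, Demo Discussion, Plenary Discussion, Demo Q&A, Lightning Session, Panel Session, Tutorial Presentation, Breakout Address, Panel Presentation.
Demo Discussion starts after Workshop Talk ends, so Workshop Talk has no further overlaps.
Plenary Discussion starts after Demo Discussion ends, so Demo Discussion has no further overlaps.
Demo Q&A starts after Plenary Discussion ends, so Plenary Discussion has no further overlaps.
Lightning Session starts after Demo Q&A ends, so Demo Q&A has no further overlaps.
Panel Session starts after Lightning Session ends, so Lightning Session has no further overlaps.
Tutorial Presentation starts after Panel Session ends, so Panel Session has no further overlaps.
Breakout Address starts exactly when Tutorial Presentation ends (back-to-back, no overlap), so Tutorial Presentation has no further overlaps.
Panel Presentation starts after Breakout Address ends.
Every pair is clear; the schedule has no overlaps.

Yes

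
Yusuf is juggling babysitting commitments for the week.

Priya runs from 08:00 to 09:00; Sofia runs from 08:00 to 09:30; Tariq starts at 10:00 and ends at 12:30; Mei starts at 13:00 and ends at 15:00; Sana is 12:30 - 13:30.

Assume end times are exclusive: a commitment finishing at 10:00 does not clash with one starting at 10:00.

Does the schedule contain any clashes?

Sorted by start: Priya, Sofia, Tariq, Sana, Mei.
Sofia starts before Priya ends → Priya and Sofia overlap.
That's a conflict, so the schedule is not conflict-free.

Yes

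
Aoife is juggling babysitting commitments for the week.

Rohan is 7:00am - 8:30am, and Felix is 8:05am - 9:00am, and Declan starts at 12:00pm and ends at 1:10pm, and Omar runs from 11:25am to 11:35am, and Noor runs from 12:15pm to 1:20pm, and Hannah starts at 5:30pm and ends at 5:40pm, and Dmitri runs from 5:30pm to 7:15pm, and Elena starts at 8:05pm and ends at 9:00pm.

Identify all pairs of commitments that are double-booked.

Two intervals overlap when each starts before the other ends.
Sorted by start: Rohan, Felix, Omar, Declan, Noor, Hannah, Dmitri, Elena.
Felix starts before Rohan ends → Rohan and Felix overlap.
Omar starts after Rohan ends, so Rohan has no further overlaps.
Omar starts after Felix ends, so Felix has no further overlaps.
Declan starts after Omar ends, so Omar has no further overlaps.
Noor starts before Declan ends → Declan and Noor overlap.
Hannah starts after Declan ends, so Declan has no further overlaps.
Hannah starts after Noor ends, so Noor has no further overlaps.
Dmitri starts before Hannah ends → Hannah and Dmitri overlap.
Elena starts after Hannah ends.
Elena starts after Dmitri ends.

Declan & Noor, Dmitri & Hannah, Felix & Rohan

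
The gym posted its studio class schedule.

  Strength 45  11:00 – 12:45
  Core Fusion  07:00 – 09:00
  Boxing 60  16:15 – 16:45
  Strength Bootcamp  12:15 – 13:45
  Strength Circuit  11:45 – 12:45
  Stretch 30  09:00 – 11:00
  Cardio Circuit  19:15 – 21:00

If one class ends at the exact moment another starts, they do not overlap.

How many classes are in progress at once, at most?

Walk through starts and ends in time order (an end at T is processed before a start at T):
07:00 start Core Fusion → 1
09:00 end Core Fusion → 0
09:00 start Stretch 30 → 1
11:00 end Stretch 30 → 0
11:00 start Strength 45 → 1
11:45 start Strength Circuit → 2
12:15 start Strength Bootcamp → 3
12:45 end Strength 45 → 2
12:45 end Strength Circuit → 1
13:45 end Strength Bootcamp → 0
16:15 start Boxing 60 → 1
16:45 end Boxing 60 → 0
19:15 start Cardio Circuit → 1
21:00 end Cardio Circuit → 0
Peak is 3, at 12:15 (Strength 45, Strength Bootcamp, Strength Circuit).

3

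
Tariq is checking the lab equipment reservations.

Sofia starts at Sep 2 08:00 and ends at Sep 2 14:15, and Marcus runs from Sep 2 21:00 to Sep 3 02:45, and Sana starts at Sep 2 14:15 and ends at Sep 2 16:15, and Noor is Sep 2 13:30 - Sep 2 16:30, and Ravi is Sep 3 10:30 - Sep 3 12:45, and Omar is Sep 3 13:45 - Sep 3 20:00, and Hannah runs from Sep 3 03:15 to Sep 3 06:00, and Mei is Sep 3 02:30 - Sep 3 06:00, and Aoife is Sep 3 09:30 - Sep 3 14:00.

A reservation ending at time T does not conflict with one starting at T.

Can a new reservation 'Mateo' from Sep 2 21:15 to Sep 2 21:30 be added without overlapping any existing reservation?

No — it overlaps Marcus

Sofia: ends Sep 2 14:15 at or before Mateo starts Sep 2 21:15 → clear.
Noor: ends Sep 2 16:30 at or before Mateo starts Sep 2 21:15 → clear.
Sana: ends Sep 2 16:15 at or before Mateo starts Sep 2 21:15 → clear.
Marcus: starts Sep 2 21:00 before Mateo ends Sep 2 21:30, and ends Sep 3 02:45 after Mateo starts Sep 2 21:15 → overlap.
Mei: starts Sep 3 02:30 at or after Mateo ends Sep 2 21:30 → clear.
Hannah: starts Sep 3 03:15 at or after Mateo ends Sep 2 21:30 → clear.
Aoife: starts Sep 3 09:30 at or after Mateo ends Sep 2 21:30 → clear.
Ravi: starts Sep 3 10:30 at or after Mateo ends Sep 2 21:30 → clear.
Omar: starts Sep 3 13:45 at or after Mateo ends Sep 2 21:30 → clear.
Mateo overlaps Marcus.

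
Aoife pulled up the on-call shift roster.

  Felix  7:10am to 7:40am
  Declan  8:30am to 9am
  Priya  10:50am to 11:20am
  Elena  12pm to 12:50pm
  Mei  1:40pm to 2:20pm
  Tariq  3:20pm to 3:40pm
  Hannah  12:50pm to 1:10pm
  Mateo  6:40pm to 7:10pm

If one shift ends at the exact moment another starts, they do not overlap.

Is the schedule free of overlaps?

Yes

Sorted by start: Felix, Declan, Priya, Elena, Hannah, Mei, Tariq, Mateo.
Declan starts after Felix ends, so nothing later overlaps Felix either.
Priya starts after Declan ends, so nothing later overlaps Declan either.
Elena starts after Priya ends, so nothing later overlaps Priya either.
Hannah starts exactly when Elena ends (back-to-back, no overlap), so nothing later overlaps Elena either.
Mei starts after Hannah ends, so nothing later overlaps Hannah either.
Tariq starts after Mei ends, so nothing later overlaps Mei either.
Mateo starts after Tariq ends.
Every pair is clear; the schedule has no overlaps.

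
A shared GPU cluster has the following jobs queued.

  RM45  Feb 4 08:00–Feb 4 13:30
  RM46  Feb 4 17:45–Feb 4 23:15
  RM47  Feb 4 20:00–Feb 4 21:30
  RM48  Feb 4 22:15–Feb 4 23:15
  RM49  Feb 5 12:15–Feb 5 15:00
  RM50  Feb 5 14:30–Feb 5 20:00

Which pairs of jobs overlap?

Sorted by start: RM45, RM46, RM47, RM48, RM49, RM50.
RM46 starts after RM45 ends, so nothing later overlaps RM45 either.
RM47 starts before RM46 ends → RM46 and RM47 overlap.
RM48 starts before RM46 ends → RM46 and RM48 overlap.
RM49 starts after RM46 ends, so nothing later overlaps RM46 either.
RM48 starts after RM47 ends, so nothing later overlaps RM47 either.
RM49 starts after RM48 ends, so nothing later overlaps RM48 either.
RM50 starts before RM49 ends → RM49 and RM50 overlap.

RM46 & RM47, RM46 & RM48, RM49 & RM50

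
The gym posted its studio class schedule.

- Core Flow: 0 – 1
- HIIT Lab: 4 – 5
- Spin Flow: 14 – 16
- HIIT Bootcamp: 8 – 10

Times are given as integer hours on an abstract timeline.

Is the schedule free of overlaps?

Yes

Check each pair: they overlap iff neither finishes before the other starts.
Sorted by start: Core Flow, HIIT Lab, HIIT Bootcamp, Spin Flow.
HIIT Lab starts after Core Flow ends; Core Flow is clear from here.
HIIT Bootcamp starts after HIIT Lab ends; HIIT Lab is clear from here.
Spin Flow starts after HIIT Bootcamp ends.
Every pair is clear; the schedule has no overlaps.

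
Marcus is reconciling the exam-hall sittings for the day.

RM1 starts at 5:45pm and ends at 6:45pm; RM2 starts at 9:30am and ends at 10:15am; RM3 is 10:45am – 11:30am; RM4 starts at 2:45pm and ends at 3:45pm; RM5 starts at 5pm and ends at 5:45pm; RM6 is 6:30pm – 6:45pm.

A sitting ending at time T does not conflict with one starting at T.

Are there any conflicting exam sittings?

Yes

Two intervals overlap when each starts before the other ends.
Sorted by start: RM2, RM3, RM4, RM5, RM1, RM6.
RM3 starts after RM2 ends, so nothing later overlaps RM2 either.
RM4 starts after RM3 ends, so nothing later overlaps RM3 either.
RM5 starts after RM4 ends, so nothing later overlaps RM4 either.
RM1 starts exactly when RM5 ends (back-to-back, no overlap), so nothing later overlaps RM5 either.
RM6 starts before RM1 ends → RM1 and RM6 overlap.
That's a conflict, so the schedule is not conflict-free.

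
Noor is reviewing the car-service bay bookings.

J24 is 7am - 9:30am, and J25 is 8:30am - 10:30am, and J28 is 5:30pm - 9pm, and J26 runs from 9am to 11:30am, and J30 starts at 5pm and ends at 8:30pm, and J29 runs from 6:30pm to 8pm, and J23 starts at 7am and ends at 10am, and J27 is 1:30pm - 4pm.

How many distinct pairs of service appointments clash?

9

Sorted by start: J23, J24, J25, J26, J27, J30, J28, J29.
J24 starts before J23 ends → J23 and J24 overlap.
J25 starts before J23 ends → J23 and J25 overlap.
J26 starts before J23 ends → J23 and J26 overlap.
J27 starts after J23 ends — done with J23.
J25 starts before J24 ends → J24 and J25 overlap.
J26 starts before J24 ends → J24 and J26 overlap.
J27 starts after J24 ends — done with J24.
J26 starts before J25 ends → J25 and J26 overlap.
J27 starts after J25 ends — done with J25.
J27 starts after J26 ends — done with J26.
J30 starts after J27 ends — done with J27.
J28 starts before J30 ends → J30 and J28 overlap.
J29 starts before J30 ends → J30 and J29 overlap.
J29 starts before J28 ends → J28 and J29 overlap.
Overlapping pairs: J23 & J24, J23 & J25, J23 & J26, J24 & J25, J24 & J26, J25 & J26, J28 & J29, J28 & J30, J29 & J30 — 9 in total.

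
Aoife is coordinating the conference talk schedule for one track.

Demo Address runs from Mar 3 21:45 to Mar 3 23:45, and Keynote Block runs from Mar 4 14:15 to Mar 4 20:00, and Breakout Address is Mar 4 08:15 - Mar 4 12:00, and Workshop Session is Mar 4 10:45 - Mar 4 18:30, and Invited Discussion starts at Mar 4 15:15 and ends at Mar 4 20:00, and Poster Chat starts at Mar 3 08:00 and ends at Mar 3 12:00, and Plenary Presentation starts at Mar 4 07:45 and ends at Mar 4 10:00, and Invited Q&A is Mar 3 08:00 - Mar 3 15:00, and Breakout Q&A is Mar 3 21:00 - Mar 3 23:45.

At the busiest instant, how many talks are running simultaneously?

3

Sort all start/end points and keep a running count:
Mar 3 08:00 start Invited Q&A → 1
Mar 3 08:00 start Poster Chat → 2
Mar 3 12:00 end Poster Chat → 1
Mar 3 15:00 end Invited Q&A → 0
Mar 3 21:00 start Breakout Q&A → 1
Mar 3 21:45 start Demo Address → 2
Mar 3 23:45 end Breakout Q&A → 1
Mar 3 23:45 end Demo Address → 0
Mar 4 07:45 start Plenary Presentation → 1
Mar 4 08:15 start Breakout Address → 2
Mar 4 10:00 end Plenary Presentation → 1
Mar 4 10:45 start Workshop Session → 2
Mar 4 12:00 end Breakout Address → 1
Mar 4 14:15 start Keynote Block → 2
Mar 4 15:15 start Invited Discussion → 3
Mar 4 18:30 end Workshop Session → 2
Mar 4 20:00 end Invited Discussion → 1
Mar 4 20:00 end Keynote Block → 0
Peak is 3, at Mar 4 15:15 (Invited Discussion, Keynote Block, Workshop Session).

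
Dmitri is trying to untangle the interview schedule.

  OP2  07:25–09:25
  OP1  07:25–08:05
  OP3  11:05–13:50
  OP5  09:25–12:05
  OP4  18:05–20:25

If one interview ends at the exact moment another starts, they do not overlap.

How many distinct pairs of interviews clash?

2

Check each pair: they overlap iff neither finishes before the other starts.
Sorted by start: OP1, OP2, OP5, OP3, OP4.
OP2 starts before OP1 ends → OP1 and OP2 overlap.
OP5 starts after OP1 ends, so OP1 has no further overlaps.
OP5 starts exactly when OP2 ends (back-to-back, no overlap), so OP2 has no further overlaps.
OP3 starts before OP5 ends → OP5 and OP3 overlap.
OP4 starts after OP5 ends.
OP4 starts after OP3 ends.
Overlapping pairs: OP1 & OP2, OP3 & OP5 — 2 in total.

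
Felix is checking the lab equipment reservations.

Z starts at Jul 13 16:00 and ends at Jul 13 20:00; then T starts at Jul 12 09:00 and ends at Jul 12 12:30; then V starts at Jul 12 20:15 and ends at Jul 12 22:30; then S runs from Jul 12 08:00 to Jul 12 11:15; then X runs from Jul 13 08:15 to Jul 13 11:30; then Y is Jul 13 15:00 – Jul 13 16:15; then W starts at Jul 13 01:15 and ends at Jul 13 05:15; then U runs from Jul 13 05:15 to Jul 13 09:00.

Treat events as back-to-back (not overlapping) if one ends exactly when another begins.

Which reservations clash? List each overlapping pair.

S & T, U & X, Y & Z

Sorted by start: S, T, V, W, U, X, Y, Z.
T starts before S ends → S and T overlap.
V starts after S ends — done with S.
V starts after T ends — done with T.
W starts after V ends — done with V.
U starts exactly when W ends (back-to-back, no overlap) — done with W.
X starts before U ends → U and X overlap.
Y starts after U ends — done with U.
Y starts after X ends — done with X.
Z starts before Y ends → Y and Z overlap.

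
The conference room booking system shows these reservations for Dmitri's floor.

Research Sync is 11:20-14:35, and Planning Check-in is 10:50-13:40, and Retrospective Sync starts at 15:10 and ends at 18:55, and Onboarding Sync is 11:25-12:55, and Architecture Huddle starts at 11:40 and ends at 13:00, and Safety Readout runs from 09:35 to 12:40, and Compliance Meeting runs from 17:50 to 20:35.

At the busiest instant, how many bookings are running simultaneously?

5

Sort all start/end points and keep a running count:
09:35 start Safety Readout → 1
10:50 start Planning Check-in → 2
11:20 start Research Sync → 3
11:25 start Onboarding Sync → 4
11:40 start Architecture Huddle → 5
12:40 end Safety Readout → 4
12:55 end Onboarding Sync → 3
13:00 end Architecture Huddle → 2
13:40 end Planning Check-in → 1
14:35 end Research Sync → 0
15:10 start Retrospective Sync → 1
17:50 start Compliance Meeting → 2
18:55 end Retrospective Sync → 1
20:35 end Compliance Meeting → 0
Peak is 5, at 11:40 (Architecture Huddle, Onboarding Sync, Planning Check-in, Research Sync, Safety Readout).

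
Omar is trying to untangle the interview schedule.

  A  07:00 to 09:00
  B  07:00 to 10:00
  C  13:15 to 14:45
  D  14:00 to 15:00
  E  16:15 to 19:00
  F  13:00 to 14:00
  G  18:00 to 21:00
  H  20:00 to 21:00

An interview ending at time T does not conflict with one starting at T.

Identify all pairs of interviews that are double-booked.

Two intervals overlap when each starts before the other ends.
Sorted by start: A, B, F, C, D, E, G, H.
B starts before A ends → A and B overlap.
F starts after A ends; A is clear from here.
F starts after B ends; B is clear from here.
C starts before F ends → F and C overlap.
D starts exactly when F ends (back-to-back, no overlap); F is clear from here.
D starts before C ends → C and D overlap.
E starts after C ends; C is clear from here.
E starts after D ends; D is clear from here.
G starts before E ends → E and G overlap.
H starts after E ends.
H starts before G ends → G and H overlap.

A & B, C & D, C & F, E & G, G & H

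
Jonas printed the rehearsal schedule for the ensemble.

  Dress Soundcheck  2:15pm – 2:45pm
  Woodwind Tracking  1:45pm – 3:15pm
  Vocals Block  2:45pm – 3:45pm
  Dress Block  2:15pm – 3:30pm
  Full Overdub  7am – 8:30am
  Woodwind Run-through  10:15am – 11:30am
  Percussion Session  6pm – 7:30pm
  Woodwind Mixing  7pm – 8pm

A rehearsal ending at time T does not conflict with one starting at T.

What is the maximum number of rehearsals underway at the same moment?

Sort all start/end points and keep a running count:
7am start Full Overdub → 1
8:30am end Full Overdub → 0
10:15am start Woodwind Run-through → 1
11:30am end Woodwind Run-through → 0
1:45pm start Woodwind Tracking → 1
2:15pm start Dress Block → 2
2:15pm start Dress Soundcheck → 3
2:45pm end Dress Soundcheck → 2
2:45pm start Vocals Block → 3
3:15pm end Woodwind Tracking → 2
3:30pm end Dress Block → 1
3:45pm end Vocals Block → 0
6pm start Percussion Session → 1
7pm start Woodwind Mixing → 2
7:30pm end Percussion Session → 1
8pm end Woodwind Mixing → 0
Peak is 3, at 2:15pm (Dress Block, Dress Soundcheck, Woodwind Tracking).

3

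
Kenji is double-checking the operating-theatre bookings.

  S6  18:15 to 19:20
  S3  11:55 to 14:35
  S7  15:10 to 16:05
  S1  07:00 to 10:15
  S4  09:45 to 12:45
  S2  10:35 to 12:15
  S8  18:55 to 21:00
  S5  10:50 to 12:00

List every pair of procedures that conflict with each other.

S1 & S4, S2 & S3, S2 & S4, S2 & S5, S3 & S4, S3 & S5, S4 & S5, S6 & S8

Sorted by start: S1, S4, S2, S5, S3, S7, S6, S8.
S4 starts before S1 ends → S1 and S4 overlap.
S2 starts after S1 ends, so S1 has no further overlaps.
S2 starts before S4 ends → S4 and S2 overlap.
S5 starts before S4 ends → S4 and S5 overlap.
S3 starts before S4 ends → S4 and S3 overlap.
S7 starts after S4 ends, so S4 has no further overlaps.
S5 starts before S2 ends → S2 and S5 overlap.
S3 starts before S2 ends → S2 and S3 overlap.
S7 starts after S2 ends, so S2 has no further overlaps.
S3 starts before S5 ends → S5 and S3 overlap.
S7 starts after S5 ends, so S5 has no further overlaps.
S7 starts after S3 ends, so S3 has no further overlaps.
S6 starts after S7 ends, so S7 has no further overlaps.
S8 starts before S6 ends → S6 and S8 overlap.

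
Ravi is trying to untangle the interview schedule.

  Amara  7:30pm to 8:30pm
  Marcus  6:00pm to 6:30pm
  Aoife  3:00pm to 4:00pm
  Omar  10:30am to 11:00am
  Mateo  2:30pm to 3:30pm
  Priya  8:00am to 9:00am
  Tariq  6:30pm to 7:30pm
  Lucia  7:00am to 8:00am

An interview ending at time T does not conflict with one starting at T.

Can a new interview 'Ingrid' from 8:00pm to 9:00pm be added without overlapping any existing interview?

No — it overlaps Amara

Lucia: ends 8:00am at or before Ingrid starts 8:00pm → clear.
Priya: ends 9:00am at or before Ingrid starts 8:00pm → clear.
Omar: ends 11:00am at or before Ingrid starts 8:00pm → clear.
Mateo: ends 3:30pm at or before Ingrid starts 8:00pm → clear.
Aoife: ends 4:00pm at or before Ingrid starts 8:00pm → clear.
Marcus: ends 6:30pm at or before Ingrid starts 8:00pm → clear.
Tariq: ends 7:30pm at or before Ingrid starts 8:00pm → clear.
Amara: starts 7:30pm before Ingrid ends 9:00pm, and ends 8:30pm after Ingrid starts 8:00pm → overlap.
Ingrid overlaps Amara.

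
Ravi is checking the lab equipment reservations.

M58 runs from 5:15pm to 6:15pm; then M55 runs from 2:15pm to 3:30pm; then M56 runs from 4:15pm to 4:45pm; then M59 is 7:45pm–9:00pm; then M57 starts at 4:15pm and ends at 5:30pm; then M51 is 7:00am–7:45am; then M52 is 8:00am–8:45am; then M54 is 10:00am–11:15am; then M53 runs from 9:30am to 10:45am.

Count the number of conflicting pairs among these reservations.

3

Sorted by start: M51, M52, M53, M54, M55, M56, M57, M58, M59.
M52 starts after M51 ends; M51 is clear from here.
M53 starts after M52 ends; M52 is clear from here.
M54 starts before M53 ends → M53 and M54 overlap.
M55 starts after M53 ends; M53 is clear from here.
M55 starts after M54 ends; M54 is clear from here.
M56 starts after M55 ends; M55 is clear from here.
M57 starts before M56 ends → M56 and M57 overlap.
M58 starts after M56 ends; M56 is clear from here.
M58 starts before M57 ends → M57 and M58 overlap.
M59 starts after M57 ends.
M59 starts after M58 ends.
Overlapping pairs: M53 & M54, M56 & M57, M57 & M58 — 3 in total.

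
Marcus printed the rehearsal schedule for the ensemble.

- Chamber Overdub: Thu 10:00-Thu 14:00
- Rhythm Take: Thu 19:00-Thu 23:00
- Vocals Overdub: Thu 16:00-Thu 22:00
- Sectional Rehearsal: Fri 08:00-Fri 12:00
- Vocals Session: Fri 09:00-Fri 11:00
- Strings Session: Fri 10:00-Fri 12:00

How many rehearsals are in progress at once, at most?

3

Sweep the timeline, counting +1 at each start and −1 at each end (ends before starts at a tie):
Thu 10:00 start Chamber Overdub → 1
Thu 14:00 end Chamber Overdub → 0
Thu 16:00 start Vocals Overdub → 1
Thu 19:00 start Rhythm Take → 2
Thu 22:00 end Vocals Overdub → 1
Thu 23:00 end Rhythm Take → 0
Fri 08:00 start Sectional Rehearsal → 1
Fri 09:00 start Vocals Session → 2
Fri 10:00 start Strings Session → 3
Fri 11:00 end Vocals Session → 2
Fri 12:00 end Sectional Rehearsal → 1
Fri 12:00 end Strings Session → 0
Peak is 3, at Fri 10:00 (Sectional Rehearsal, Strings Session, Vocals Session).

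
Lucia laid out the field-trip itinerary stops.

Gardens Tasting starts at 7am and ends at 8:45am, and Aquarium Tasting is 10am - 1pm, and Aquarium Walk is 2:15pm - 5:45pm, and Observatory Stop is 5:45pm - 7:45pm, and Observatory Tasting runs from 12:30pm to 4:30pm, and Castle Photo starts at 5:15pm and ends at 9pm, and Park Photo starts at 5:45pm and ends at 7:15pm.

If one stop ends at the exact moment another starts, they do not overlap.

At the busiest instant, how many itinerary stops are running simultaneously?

3

Sort all start/end points and keep a running count:
7am start Gardens Tasting → 1
8:45am end Gardens Tasting → 0
10am start Aquarium Tasting → 1
12:30pm start Observatory Tasting → 2
1pm end Aquarium Tasting → 1
2:15pm start Aquarium Walk → 2
4:30pm end Observatory Tasting → 1
5:15pm start Castle Photo → 2
5:45pm end Aquarium Walk → 1
5:45pm start Observatory Stop → 2
5:45pm start Park Photo → 3
7:15pm end Park Photo → 2
7:45pm end Observatory Stop → 1
9pm end Castle Photo → 0
Peak is 3, at 5:45pm (Castle Photo, Observatory Stop, Park Photo).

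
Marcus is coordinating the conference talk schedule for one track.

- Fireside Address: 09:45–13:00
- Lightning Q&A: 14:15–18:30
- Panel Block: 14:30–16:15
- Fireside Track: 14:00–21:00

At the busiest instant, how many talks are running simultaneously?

3

Walk through starts and ends in time order (an end at T is processed before a start at T):
09:45 start Fireside Address → 1
13:00 end Fireside Address → 0
14:00 start Fireside Track → 1
14:15 start Lightning Q&A → 2
14:30 start Panel Block → 3
16:15 end Panel Block → 2
18:30 end Lightning Q&A → 1
21:00 end Fireside Track → 0
Peak is 3, at 14:30 (Fireside Track, Lightning Q&A, Panel Block).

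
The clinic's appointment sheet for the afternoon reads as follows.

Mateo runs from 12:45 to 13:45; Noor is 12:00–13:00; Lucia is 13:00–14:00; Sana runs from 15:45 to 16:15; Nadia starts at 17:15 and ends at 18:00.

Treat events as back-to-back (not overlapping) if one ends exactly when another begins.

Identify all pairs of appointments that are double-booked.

Lucia & Mateo, Mateo & Noor

Sorted by start: Noor, Mateo, Lucia, Sana, Nadia.
Mateo starts before Noor ends → Noor and Mateo overlap.
Lucia starts exactly when Noor ends (back-to-back, no overlap), so Noor has no further overlaps.
Lucia starts before Mateo ends → Mateo and Lucia overlap.
Sana starts after Mateo ends, so Mateo has no further overlaps.
Sana starts after Lucia ends, so Lucia has no further overlaps.
Nadia starts after Sana ends.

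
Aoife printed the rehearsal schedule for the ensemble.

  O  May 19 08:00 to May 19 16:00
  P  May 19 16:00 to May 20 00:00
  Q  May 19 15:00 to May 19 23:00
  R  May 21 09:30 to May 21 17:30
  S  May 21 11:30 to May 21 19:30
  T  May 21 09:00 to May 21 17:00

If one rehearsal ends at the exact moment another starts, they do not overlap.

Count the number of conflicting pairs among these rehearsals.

5

Sorted by start: O, Q, P, T, R, S.
Q starts before O ends → O and Q overlap.
P starts exactly when O ends (back-to-back, no overlap) — done with O.
P starts before Q ends → Q and P overlap.
T starts after Q ends — done with Q.
T starts after P ends — done with P.
R starts before T ends → T and R overlap.
S starts before T ends → T and S overlap.
S starts before R ends → R and S overlap.
Overlapping pairs: O & Q, P & Q, R & S, R & T, S & T — 5 in total.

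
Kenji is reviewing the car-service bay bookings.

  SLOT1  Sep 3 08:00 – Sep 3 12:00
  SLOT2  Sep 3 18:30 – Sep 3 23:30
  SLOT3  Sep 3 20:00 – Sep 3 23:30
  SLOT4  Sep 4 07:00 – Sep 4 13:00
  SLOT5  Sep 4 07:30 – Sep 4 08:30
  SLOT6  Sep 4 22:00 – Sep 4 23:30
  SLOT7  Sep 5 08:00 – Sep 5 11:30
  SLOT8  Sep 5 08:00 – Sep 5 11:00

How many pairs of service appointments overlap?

Check each pair: they overlap iff neither finishes before the other starts.
Sorted by start: SLOT1, SLOT2, SLOT3, SLOT4, SLOT5, SLOT6, SLOT7, SLOT8.
SLOT2 starts after SLOT1 ends; SLOT1 is clear from here.
SLOT3 starts before SLOT2 ends → SLOT2 and SLOT3 overlap.
SLOT4 starts after SLOT2 ends; SLOT2 is clear from here.
SLOT4 starts after SLOT3 ends; SLOT3 is clear from here.
SLOT5 starts before SLOT4 ends → SLOT4 and SLOT5 overlap.
SLOT6 starts after SLOT4 ends; SLOT4 is clear from here.
SLOT6 starts after SLOT5 ends; SLOT5 is clear from here.
SLOT7 starts after SLOT6 ends; SLOT6 is clear from here.
SLOT8 starts before SLOT7 ends → SLOT7 and SLOT8 overlap.
Overlapping pairs: SLOT2 & SLOT3, SLOT4 & SLOT5, SLOT7 & SLOT8 — 3 in total.

3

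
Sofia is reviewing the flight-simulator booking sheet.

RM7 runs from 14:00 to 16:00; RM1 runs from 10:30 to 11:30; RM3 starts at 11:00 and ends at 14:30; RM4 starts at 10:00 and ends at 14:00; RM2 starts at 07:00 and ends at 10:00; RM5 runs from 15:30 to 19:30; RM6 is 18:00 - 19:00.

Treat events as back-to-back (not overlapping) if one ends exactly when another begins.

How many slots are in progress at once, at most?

3

Walk through starts and ends in time order (an end at T is processed before a start at T):
07:00 start RM2 → 1
10:00 end RM2 → 0
10:00 start RM4 → 1
10:30 start RM1 → 2
11:00 start RM3 → 3
11:30 end RM1 → 2
14:00 end RM4 → 1
14:00 start RM7 → 2
14:30 end RM3 → 1
15:30 start RM5 → 2
16:00 end RM7 → 1
18:00 start RM6 → 2
19:00 end RM6 → 1
19:30 end RM5 → 0
Peak is 3, at 11:00 (RM1, RM3, RM4).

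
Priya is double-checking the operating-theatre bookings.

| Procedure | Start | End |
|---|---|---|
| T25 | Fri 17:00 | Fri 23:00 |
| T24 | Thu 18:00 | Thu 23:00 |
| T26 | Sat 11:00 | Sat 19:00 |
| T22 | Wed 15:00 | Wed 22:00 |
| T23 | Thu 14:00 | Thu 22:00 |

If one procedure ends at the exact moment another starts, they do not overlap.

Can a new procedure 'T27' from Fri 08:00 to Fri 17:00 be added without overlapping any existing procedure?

T22: ends Wed 22:00 at or before T27 starts Fri 08:00 → clear.
T23: ends Thu 22:00 at or before T27 starts Fri 08:00 → clear.
T24: ends Thu 23:00 at or before T27 starts Fri 08:00 → clear.
T25: starts Fri 17:00 at or after T27 ends Fri 17:00 → clear.
T26: starts Sat 11:00 at or after T27 ends Fri 17:00 → clear.

Yes — the slot is free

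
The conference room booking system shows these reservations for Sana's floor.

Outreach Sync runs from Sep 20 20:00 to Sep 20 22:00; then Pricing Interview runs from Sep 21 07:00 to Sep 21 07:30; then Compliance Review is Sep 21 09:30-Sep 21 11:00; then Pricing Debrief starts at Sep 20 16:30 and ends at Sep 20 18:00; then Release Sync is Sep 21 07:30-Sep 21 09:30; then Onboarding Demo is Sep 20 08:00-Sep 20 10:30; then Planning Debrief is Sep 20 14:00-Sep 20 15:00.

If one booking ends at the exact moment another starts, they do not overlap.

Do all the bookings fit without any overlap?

Yes

Sorted by start: Onboarding Demo, Planning Debrief, Pricing Debrief, Outreach Sync, Pricing Interview, Release Sync, Compliance Review.
Planning Debrief starts after Onboarding Demo ends — done with Onboarding Demo.
Pricing Debrief starts after Planning Debrief ends — done with Planning Debrief.
Outreach Sync starts after Pricing Debrief ends — done with Pricing Debrief.
Pricing Interview starts after Outreach Sync ends — done with Outreach Sync.
Release Sync starts exactly when Pricing Interview ends (back-to-back, no overlap) — done with Pricing Interview.
Compliance Review starts exactly when Release Sync ends (back-to-back, no overlap).
Every pair is clear; the schedule has no overlaps.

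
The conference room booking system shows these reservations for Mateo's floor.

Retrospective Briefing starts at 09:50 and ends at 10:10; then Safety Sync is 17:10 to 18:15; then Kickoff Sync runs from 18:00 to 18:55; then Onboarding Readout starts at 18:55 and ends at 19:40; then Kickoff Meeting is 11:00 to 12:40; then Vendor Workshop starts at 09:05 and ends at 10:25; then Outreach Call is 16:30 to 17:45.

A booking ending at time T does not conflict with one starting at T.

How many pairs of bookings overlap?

3

Sorted by start: Vendor Workshop, Retrospective Briefing, Kickoff Meeting, Outreach Call, Safety Sync, Kickoff Sync, Onboarding Readout.
Retrospective Briefing starts before Vendor Workshop ends → Vendor Workshop and Retrospective Briefing overlap.
Kickoff Meeting starts after Vendor Workshop ends; Vendor Workshop is clear from here.
Kickoff Meeting starts after Retrospective Briefing ends; Retrospective Briefing is clear from here.
Outreach Call starts after Kickoff Meeting ends; Kickoff Meeting is clear from here.
Safety Sync starts before Outreach Call ends → Outreach Call and Safety Sync overlap.
Kickoff Sync starts after Outreach Call ends; Outreach Call is clear from here.
Kickoff Sync starts before Safety Sync ends → Safety Sync and Kickoff Sync overlap.
Onboarding Readout starts after Safety Sync ends.
Onboarding Readout starts exactly when Kickoff Sync ends (back-to-back, no overlap).
Overlapping pairs: Kickoff Sync & Safety Sync, Outreach Call & Safety Sync, Retrospective Briefing & Vendor Workshop — 3 in total.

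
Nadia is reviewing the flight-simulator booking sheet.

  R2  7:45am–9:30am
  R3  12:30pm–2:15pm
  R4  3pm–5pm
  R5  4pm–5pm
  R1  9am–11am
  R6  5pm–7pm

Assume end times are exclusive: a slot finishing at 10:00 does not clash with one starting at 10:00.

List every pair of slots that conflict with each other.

Sorted by start: R2, R1, R3, R4, R5, R6.
R1 starts before R2 ends → R2 and R1 overlap.
R3 starts after R2 ends, so R2 has no further overlaps.
R3 starts after R1 ends, so R1 has no further overlaps.
R4 starts after R3 ends, so R3 has no further overlaps.
R5 starts before R4 ends → R4 and R5 overlap.
R6 starts exactly when R4 ends (back-to-back, no overlap).
R6 starts exactly when R5 ends (back-to-back, no overlap).

R1 & R2, R4 & R5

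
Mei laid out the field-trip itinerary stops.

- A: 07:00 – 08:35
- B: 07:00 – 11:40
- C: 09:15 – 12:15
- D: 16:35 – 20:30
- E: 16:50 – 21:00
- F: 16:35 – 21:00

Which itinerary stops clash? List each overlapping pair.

Sorted by start: A, B, C, D, F, E.
B starts before A ends → A and B overlap.
C starts after A ends — done with A.
C starts before B ends → B and C overlap.
D starts after B ends — done with B.
D starts after C ends — done with C.
F starts before D ends → D and F overlap.
E starts before D ends → D and E overlap.
E starts before F ends → F and E overlap.

A & B, B & C, D & E, D & F, E & F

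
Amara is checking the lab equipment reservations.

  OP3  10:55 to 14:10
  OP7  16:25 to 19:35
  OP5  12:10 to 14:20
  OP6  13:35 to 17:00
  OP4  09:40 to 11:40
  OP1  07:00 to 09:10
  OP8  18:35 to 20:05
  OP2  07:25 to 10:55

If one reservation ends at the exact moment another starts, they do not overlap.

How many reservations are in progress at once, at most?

Sweep the timeline, counting +1 at each start and −1 at each end (ends before starts at a tie):
07:00 start OP1 → 1
07:25 start OP2 → 2
09:10 end OP1 → 1
09:40 start OP4 → 2
10:55 end OP2 → 1
10:55 start OP3 → 2
11:40 end OP4 → 1
12:10 start OP5 → 2
13:35 start OP6 → 3
14:10 end OP3 → 2
14:20 end OP5 → 1
16:25 start OP7 → 2
17:00 end OP6 → 1
18:35 start OP8 → 2
19:35 end OP7 → 1
20:05 end OP8 → 0
Peak is 3, at 13:35 (OP3, OP5, OP6).

3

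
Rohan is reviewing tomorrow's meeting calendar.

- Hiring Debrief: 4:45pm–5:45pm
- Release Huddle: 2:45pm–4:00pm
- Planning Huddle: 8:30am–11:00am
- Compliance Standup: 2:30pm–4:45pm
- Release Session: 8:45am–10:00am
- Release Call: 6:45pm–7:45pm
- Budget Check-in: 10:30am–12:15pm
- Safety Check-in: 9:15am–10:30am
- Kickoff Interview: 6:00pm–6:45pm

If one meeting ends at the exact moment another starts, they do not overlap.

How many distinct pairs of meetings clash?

Sorted by start: Planning Huddle, Release Session, Safety Check-in, Budget Check-in, Compliance Standup, Release Huddle, Hiring Debrief, Kickoff Interview, Release Call.
Release Session starts before Planning Huddle ends → Planning Huddle and Release Session overlap.
Safety Check-in starts before Planning Huddle ends → Planning Huddle and Safety Check-in overlap.
Budget Check-in starts before Planning Huddle ends → Planning Huddle and Budget Check-in overlap.
Compliance Standup starts after Planning Huddle ends, so Planning Huddle has no further overlaps.
Safety Check-in starts before Release Session ends → Release Session and Safety Check-in overlap.
Budget Check-in starts after Release Session ends, so Release Session has no further overlaps.
Budget Check-in starts exactly when Safety Check-in ends (back-to-back, no overlap), so Safety Check-in has no further overlaps.
Compliance Standup starts after Budget Check-in ends, so Budget Check-in has no further overlaps.
Release Huddle starts before Compliance Standup ends → Compliance Standup and Release Huddle overlap.
Hiring Debrief starts exactly when Compliance Standup ends (back-to-back, no overlap), so Compliance Standup has no further overlaps.
Hiring Debrief starts after Release Huddle ends, so Release Huddle has no further overlaps.
Kickoff Interview starts after Hiring Debrief ends, so Hiring Debrief has no further overlaps.
Release Call starts exactly when Kickoff Interview ends (back-to-back, no overlap).
Overlapping pairs: Budget Check-in & Planning Huddle, Compliance Standup & Release Huddle, Planning Huddle & Release Session, Planning Huddle & Safety Check-in, Release Session & Safety Check-in — 5 in total.

5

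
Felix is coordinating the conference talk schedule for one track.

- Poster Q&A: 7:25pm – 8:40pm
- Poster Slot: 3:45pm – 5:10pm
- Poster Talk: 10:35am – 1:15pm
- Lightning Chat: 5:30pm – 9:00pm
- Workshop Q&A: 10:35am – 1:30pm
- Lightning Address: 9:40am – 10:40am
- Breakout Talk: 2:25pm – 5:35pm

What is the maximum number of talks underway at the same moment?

Sweep the timeline, counting +1 at each start and −1 at each end (ends before starts at a tie):
9:40am start Lightning Address → 1
10:35am start Poster Talk → 2
10:35am start Workshop Q&A → 3
10:40am end Lightning Address → 2
1:15pm end Poster Talk → 1
1:30pm end Workshop Q&A → 0
2:25pm start Breakout Talk → 1
3:45pm start Poster Slot → 2
5:10pm end Poster Slot → 1
5:30pm start Lightning Chat → 2
5:35pm end Breakout Talk → 1
7:25pm start Poster Q&A → 2
8:40pm end Poster Q&A → 1
9:00pm end Lightning Chat → 0
Peak is 3, at 10:35am (Lightning Address, Poster Talk, Workshop Q&A).

3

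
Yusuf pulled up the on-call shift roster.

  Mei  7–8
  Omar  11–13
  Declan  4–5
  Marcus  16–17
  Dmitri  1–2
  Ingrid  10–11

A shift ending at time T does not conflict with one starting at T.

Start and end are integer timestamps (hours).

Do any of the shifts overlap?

Sorted by start: Dmitri, Declan, Mei, Ingrid, Omar, Marcus.
Declan starts after Dmitri ends — done with Dmitri.
Mei starts after Declan ends — done with Declan.
Ingrid starts after Mei ends — done with Mei.
Omar starts exactly when Ingrid ends (back-to-back, no overlap) — done with Ingrid.
Marcus starts after Omar ends.
Every pair is clear; the schedule has no overlaps.

No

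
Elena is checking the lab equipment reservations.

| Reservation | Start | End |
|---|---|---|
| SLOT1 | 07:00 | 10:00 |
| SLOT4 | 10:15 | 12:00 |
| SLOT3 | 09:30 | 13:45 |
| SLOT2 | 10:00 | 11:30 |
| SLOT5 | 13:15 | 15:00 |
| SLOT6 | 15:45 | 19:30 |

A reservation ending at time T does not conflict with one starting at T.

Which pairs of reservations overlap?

Sorted by start: SLOT1, SLOT3, SLOT2, SLOT4, SLOT5, SLOT6.
SLOT3 starts before SLOT1 ends → SLOT1 and SLOT3 overlap.
SLOT2 starts exactly when SLOT1 ends (back-to-back, no overlap), so nothing later overlaps SLOT1 either.
SLOT2 starts before SLOT3 ends → SLOT3 and SLOT2 overlap.
SLOT4 starts before SLOT3 ends → SLOT3 and SLOT4 overlap.
SLOT5 starts before SLOT3 ends → SLOT3 and SLOT5 overlap.
SLOT6 starts after SLOT3 ends.
SLOT4 starts before SLOT2 ends → SLOT2 and SLOT4 overlap.
SLOT5 starts after SLOT2 ends, so nothing later overlaps SLOT2 either.
SLOT5 starts after SLOT4 ends, so nothing later overlaps SLOT4 either.
SLOT6 starts after SLOT5 ends.

SLOT1 & SLOT3, SLOT2 & SLOT3, SLOT2 & SLOT4, SLOT3 & SLOT4, SLOT3 & SLOT5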